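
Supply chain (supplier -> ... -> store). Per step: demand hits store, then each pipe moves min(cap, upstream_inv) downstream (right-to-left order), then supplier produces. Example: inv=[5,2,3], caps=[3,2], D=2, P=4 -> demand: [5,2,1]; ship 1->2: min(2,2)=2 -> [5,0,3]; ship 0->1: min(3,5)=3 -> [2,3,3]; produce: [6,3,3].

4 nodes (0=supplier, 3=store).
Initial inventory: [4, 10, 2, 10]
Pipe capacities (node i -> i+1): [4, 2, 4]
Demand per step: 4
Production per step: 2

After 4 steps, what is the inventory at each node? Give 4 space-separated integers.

Step 1: demand=4,sold=4 ship[2->3]=2 ship[1->2]=2 ship[0->1]=4 prod=2 -> inv=[2 12 2 8]
Step 2: demand=4,sold=4 ship[2->3]=2 ship[1->2]=2 ship[0->1]=2 prod=2 -> inv=[2 12 2 6]
Step 3: demand=4,sold=4 ship[2->3]=2 ship[1->2]=2 ship[0->1]=2 prod=2 -> inv=[2 12 2 4]
Step 4: demand=4,sold=4 ship[2->3]=2 ship[1->2]=2 ship[0->1]=2 prod=2 -> inv=[2 12 2 2]

2 12 2 2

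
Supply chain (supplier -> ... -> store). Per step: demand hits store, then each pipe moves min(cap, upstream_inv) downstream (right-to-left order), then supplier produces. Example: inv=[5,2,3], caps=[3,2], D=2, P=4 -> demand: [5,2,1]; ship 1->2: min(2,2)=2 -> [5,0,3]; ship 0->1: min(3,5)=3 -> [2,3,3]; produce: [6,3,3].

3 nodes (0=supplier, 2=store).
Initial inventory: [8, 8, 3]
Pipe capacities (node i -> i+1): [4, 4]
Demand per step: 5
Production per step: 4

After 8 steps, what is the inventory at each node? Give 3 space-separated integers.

Step 1: demand=5,sold=3 ship[1->2]=4 ship[0->1]=4 prod=4 -> inv=[8 8 4]
Step 2: demand=5,sold=4 ship[1->2]=4 ship[0->1]=4 prod=4 -> inv=[8 8 4]
Step 3: demand=5,sold=4 ship[1->2]=4 ship[0->1]=4 prod=4 -> inv=[8 8 4]
Step 4: demand=5,sold=4 ship[1->2]=4 ship[0->1]=4 prod=4 -> inv=[8 8 4]
Step 5: demand=5,sold=4 ship[1->2]=4 ship[0->1]=4 prod=4 -> inv=[8 8 4]
Step 6: demand=5,sold=4 ship[1->2]=4 ship[0->1]=4 prod=4 -> inv=[8 8 4]
Step 7: demand=5,sold=4 ship[1->2]=4 ship[0->1]=4 prod=4 -> inv=[8 8 4]
Step 8: demand=5,sold=4 ship[1->2]=4 ship[0->1]=4 prod=4 -> inv=[8 8 4]

8 8 4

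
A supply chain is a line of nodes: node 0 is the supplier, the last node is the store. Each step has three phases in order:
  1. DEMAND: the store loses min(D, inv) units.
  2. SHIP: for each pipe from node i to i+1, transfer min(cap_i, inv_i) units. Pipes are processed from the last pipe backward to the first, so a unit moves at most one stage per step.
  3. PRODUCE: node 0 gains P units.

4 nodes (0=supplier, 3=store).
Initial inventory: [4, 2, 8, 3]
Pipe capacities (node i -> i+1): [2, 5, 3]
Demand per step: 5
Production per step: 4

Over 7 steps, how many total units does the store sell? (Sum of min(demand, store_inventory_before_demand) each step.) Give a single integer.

Step 1: sold=3 (running total=3) -> [6 2 7 3]
Step 2: sold=3 (running total=6) -> [8 2 6 3]
Step 3: sold=3 (running total=9) -> [10 2 5 3]
Step 4: sold=3 (running total=12) -> [12 2 4 3]
Step 5: sold=3 (running total=15) -> [14 2 3 3]
Step 6: sold=3 (running total=18) -> [16 2 2 3]
Step 7: sold=3 (running total=21) -> [18 2 2 2]

Answer: 21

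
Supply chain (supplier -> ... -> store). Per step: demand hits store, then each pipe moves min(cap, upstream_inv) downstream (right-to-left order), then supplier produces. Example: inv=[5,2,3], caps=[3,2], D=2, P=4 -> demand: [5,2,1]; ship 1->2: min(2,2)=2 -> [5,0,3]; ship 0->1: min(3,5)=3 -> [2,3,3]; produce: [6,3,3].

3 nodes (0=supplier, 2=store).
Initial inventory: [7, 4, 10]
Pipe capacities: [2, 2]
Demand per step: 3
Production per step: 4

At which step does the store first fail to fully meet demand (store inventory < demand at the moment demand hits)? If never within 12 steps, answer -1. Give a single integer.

Step 1: demand=3,sold=3 ship[1->2]=2 ship[0->1]=2 prod=4 -> [9 4 9]
Step 2: demand=3,sold=3 ship[1->2]=2 ship[0->1]=2 prod=4 -> [11 4 8]
Step 3: demand=3,sold=3 ship[1->2]=2 ship[0->1]=2 prod=4 -> [13 4 7]
Step 4: demand=3,sold=3 ship[1->2]=2 ship[0->1]=2 prod=4 -> [15 4 6]
Step 5: demand=3,sold=3 ship[1->2]=2 ship[0->1]=2 prod=4 -> [17 4 5]
Step 6: demand=3,sold=3 ship[1->2]=2 ship[0->1]=2 prod=4 -> [19 4 4]
Step 7: demand=3,sold=3 ship[1->2]=2 ship[0->1]=2 prod=4 -> [21 4 3]
Step 8: demand=3,sold=3 ship[1->2]=2 ship[0->1]=2 prod=4 -> [23 4 2]
Step 9: demand=3,sold=2 ship[1->2]=2 ship[0->1]=2 prod=4 -> [25 4 2]
Step 10: demand=3,sold=2 ship[1->2]=2 ship[0->1]=2 prod=4 -> [27 4 2]
Step 11: demand=3,sold=2 ship[1->2]=2 ship[0->1]=2 prod=4 -> [29 4 2]
Step 12: demand=3,sold=2 ship[1->2]=2 ship[0->1]=2 prod=4 -> [31 4 2]
First stockout at step 9

9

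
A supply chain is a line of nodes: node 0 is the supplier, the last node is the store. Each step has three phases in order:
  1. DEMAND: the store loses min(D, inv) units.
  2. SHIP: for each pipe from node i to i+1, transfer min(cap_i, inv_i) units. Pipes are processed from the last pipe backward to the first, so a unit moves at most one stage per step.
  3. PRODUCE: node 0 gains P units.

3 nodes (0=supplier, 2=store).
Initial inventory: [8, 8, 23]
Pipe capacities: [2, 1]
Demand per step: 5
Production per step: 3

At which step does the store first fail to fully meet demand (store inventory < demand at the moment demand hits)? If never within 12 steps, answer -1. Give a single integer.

Step 1: demand=5,sold=5 ship[1->2]=1 ship[0->1]=2 prod=3 -> [9 9 19]
Step 2: demand=5,sold=5 ship[1->2]=1 ship[0->1]=2 prod=3 -> [10 10 15]
Step 3: demand=5,sold=5 ship[1->2]=1 ship[0->1]=2 prod=3 -> [11 11 11]
Step 4: demand=5,sold=5 ship[1->2]=1 ship[0->1]=2 prod=3 -> [12 12 7]
Step 5: demand=5,sold=5 ship[1->2]=1 ship[0->1]=2 prod=3 -> [13 13 3]
Step 6: demand=5,sold=3 ship[1->2]=1 ship[0->1]=2 prod=3 -> [14 14 1]
Step 7: demand=5,sold=1 ship[1->2]=1 ship[0->1]=2 prod=3 -> [15 15 1]
Step 8: demand=5,sold=1 ship[1->2]=1 ship[0->1]=2 prod=3 -> [16 16 1]
Step 9: demand=5,sold=1 ship[1->2]=1 ship[0->1]=2 prod=3 -> [17 17 1]
Step 10: demand=5,sold=1 ship[1->2]=1 ship[0->1]=2 prod=3 -> [18 18 1]
Step 11: demand=5,sold=1 ship[1->2]=1 ship[0->1]=2 prod=3 -> [19 19 1]
Step 12: demand=5,sold=1 ship[1->2]=1 ship[0->1]=2 prod=3 -> [20 20 1]
First stockout at step 6

6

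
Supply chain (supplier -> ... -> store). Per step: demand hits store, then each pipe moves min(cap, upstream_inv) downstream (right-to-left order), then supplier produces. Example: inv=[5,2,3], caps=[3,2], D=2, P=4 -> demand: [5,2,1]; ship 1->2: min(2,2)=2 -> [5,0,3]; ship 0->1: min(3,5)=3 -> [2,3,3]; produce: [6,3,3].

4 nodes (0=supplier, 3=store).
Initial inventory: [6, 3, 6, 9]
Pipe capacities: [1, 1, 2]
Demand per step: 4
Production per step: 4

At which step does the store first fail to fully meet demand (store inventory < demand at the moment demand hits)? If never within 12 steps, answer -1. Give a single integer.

Step 1: demand=4,sold=4 ship[2->3]=2 ship[1->2]=1 ship[0->1]=1 prod=4 -> [9 3 5 7]
Step 2: demand=4,sold=4 ship[2->3]=2 ship[1->2]=1 ship[0->1]=1 prod=4 -> [12 3 4 5]
Step 3: demand=4,sold=4 ship[2->3]=2 ship[1->2]=1 ship[0->1]=1 prod=4 -> [15 3 3 3]
Step 4: demand=4,sold=3 ship[2->3]=2 ship[1->2]=1 ship[0->1]=1 prod=4 -> [18 3 2 2]
Step 5: demand=4,sold=2 ship[2->3]=2 ship[1->2]=1 ship[0->1]=1 prod=4 -> [21 3 1 2]
Step 6: demand=4,sold=2 ship[2->3]=1 ship[1->2]=1 ship[0->1]=1 prod=4 -> [24 3 1 1]
Step 7: demand=4,sold=1 ship[2->3]=1 ship[1->2]=1 ship[0->1]=1 prod=4 -> [27 3 1 1]
Step 8: demand=4,sold=1 ship[2->3]=1 ship[1->2]=1 ship[0->1]=1 prod=4 -> [30 3 1 1]
Step 9: demand=4,sold=1 ship[2->3]=1 ship[1->2]=1 ship[0->1]=1 prod=4 -> [33 3 1 1]
Step 10: demand=4,sold=1 ship[2->3]=1 ship[1->2]=1 ship[0->1]=1 prod=4 -> [36 3 1 1]
Step 11: demand=4,sold=1 ship[2->3]=1 ship[1->2]=1 ship[0->1]=1 prod=4 -> [39 3 1 1]
Step 12: demand=4,sold=1 ship[2->3]=1 ship[1->2]=1 ship[0->1]=1 prod=4 -> [42 3 1 1]
First stockout at step 4

4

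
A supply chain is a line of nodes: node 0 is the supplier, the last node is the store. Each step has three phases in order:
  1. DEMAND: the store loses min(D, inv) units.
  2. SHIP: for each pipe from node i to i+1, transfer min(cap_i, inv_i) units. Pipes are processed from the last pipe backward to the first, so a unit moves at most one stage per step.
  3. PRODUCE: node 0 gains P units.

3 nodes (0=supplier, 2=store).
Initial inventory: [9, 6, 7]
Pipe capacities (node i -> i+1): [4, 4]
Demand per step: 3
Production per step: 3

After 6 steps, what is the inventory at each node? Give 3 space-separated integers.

Step 1: demand=3,sold=3 ship[1->2]=4 ship[0->1]=4 prod=3 -> inv=[8 6 8]
Step 2: demand=3,sold=3 ship[1->2]=4 ship[0->1]=4 prod=3 -> inv=[7 6 9]
Step 3: demand=3,sold=3 ship[1->2]=4 ship[0->1]=4 prod=3 -> inv=[6 6 10]
Step 4: demand=3,sold=3 ship[1->2]=4 ship[0->1]=4 prod=3 -> inv=[5 6 11]
Step 5: demand=3,sold=3 ship[1->2]=4 ship[0->1]=4 prod=3 -> inv=[4 6 12]
Step 6: demand=3,sold=3 ship[1->2]=4 ship[0->1]=4 prod=3 -> inv=[3 6 13]

3 6 13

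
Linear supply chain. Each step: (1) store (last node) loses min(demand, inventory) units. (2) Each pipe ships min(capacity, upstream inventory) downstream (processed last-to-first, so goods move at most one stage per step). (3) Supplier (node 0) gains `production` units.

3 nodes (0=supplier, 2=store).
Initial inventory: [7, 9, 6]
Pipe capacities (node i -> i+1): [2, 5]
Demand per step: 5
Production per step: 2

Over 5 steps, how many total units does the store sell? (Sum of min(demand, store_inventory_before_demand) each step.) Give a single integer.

Answer: 21

Derivation:
Step 1: sold=5 (running total=5) -> [7 6 6]
Step 2: sold=5 (running total=10) -> [7 3 6]
Step 3: sold=5 (running total=15) -> [7 2 4]
Step 4: sold=4 (running total=19) -> [7 2 2]
Step 5: sold=2 (running total=21) -> [7 2 2]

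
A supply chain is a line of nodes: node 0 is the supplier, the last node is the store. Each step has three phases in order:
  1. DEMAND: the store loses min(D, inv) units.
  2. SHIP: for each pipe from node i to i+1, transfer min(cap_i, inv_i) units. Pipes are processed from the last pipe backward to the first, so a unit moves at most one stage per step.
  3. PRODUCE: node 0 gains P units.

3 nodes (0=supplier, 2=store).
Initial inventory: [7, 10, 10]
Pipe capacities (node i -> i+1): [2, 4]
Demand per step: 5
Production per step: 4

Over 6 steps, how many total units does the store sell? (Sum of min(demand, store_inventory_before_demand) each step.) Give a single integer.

Step 1: sold=5 (running total=5) -> [9 8 9]
Step 2: sold=5 (running total=10) -> [11 6 8]
Step 3: sold=5 (running total=15) -> [13 4 7]
Step 4: sold=5 (running total=20) -> [15 2 6]
Step 5: sold=5 (running total=25) -> [17 2 3]
Step 6: sold=3 (running total=28) -> [19 2 2]

Answer: 28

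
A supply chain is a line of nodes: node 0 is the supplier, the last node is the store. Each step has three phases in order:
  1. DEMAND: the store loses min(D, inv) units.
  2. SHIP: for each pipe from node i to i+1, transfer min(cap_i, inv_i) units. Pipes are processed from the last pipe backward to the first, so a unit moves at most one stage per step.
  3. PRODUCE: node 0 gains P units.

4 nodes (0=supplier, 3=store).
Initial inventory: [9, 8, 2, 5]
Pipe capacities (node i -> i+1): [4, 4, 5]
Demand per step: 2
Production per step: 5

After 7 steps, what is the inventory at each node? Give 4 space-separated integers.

Step 1: demand=2,sold=2 ship[2->3]=2 ship[1->2]=4 ship[0->1]=4 prod=5 -> inv=[10 8 4 5]
Step 2: demand=2,sold=2 ship[2->3]=4 ship[1->2]=4 ship[0->1]=4 prod=5 -> inv=[11 8 4 7]
Step 3: demand=2,sold=2 ship[2->3]=4 ship[1->2]=4 ship[0->1]=4 prod=5 -> inv=[12 8 4 9]
Step 4: demand=2,sold=2 ship[2->3]=4 ship[1->2]=4 ship[0->1]=4 prod=5 -> inv=[13 8 4 11]
Step 5: demand=2,sold=2 ship[2->3]=4 ship[1->2]=4 ship[0->1]=4 prod=5 -> inv=[14 8 4 13]
Step 6: demand=2,sold=2 ship[2->3]=4 ship[1->2]=4 ship[0->1]=4 prod=5 -> inv=[15 8 4 15]
Step 7: demand=2,sold=2 ship[2->3]=4 ship[1->2]=4 ship[0->1]=4 prod=5 -> inv=[16 8 4 17]

16 8 4 17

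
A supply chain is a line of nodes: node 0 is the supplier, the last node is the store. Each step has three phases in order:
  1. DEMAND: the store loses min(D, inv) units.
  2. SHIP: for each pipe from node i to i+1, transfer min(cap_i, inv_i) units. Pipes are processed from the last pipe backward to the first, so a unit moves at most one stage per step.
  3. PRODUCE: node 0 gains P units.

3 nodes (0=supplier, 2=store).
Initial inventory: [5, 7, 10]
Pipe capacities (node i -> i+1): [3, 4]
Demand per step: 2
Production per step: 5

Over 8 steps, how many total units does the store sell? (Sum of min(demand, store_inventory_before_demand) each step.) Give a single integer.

Step 1: sold=2 (running total=2) -> [7 6 12]
Step 2: sold=2 (running total=4) -> [9 5 14]
Step 3: sold=2 (running total=6) -> [11 4 16]
Step 4: sold=2 (running total=8) -> [13 3 18]
Step 5: sold=2 (running total=10) -> [15 3 19]
Step 6: sold=2 (running total=12) -> [17 3 20]
Step 7: sold=2 (running total=14) -> [19 3 21]
Step 8: sold=2 (running total=16) -> [21 3 22]

Answer: 16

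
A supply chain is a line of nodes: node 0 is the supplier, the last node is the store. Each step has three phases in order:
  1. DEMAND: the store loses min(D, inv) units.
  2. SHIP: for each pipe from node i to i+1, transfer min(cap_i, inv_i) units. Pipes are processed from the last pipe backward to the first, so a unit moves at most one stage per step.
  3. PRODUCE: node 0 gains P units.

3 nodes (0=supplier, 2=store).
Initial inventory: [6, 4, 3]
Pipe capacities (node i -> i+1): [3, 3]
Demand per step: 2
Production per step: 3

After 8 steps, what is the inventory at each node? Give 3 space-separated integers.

Step 1: demand=2,sold=2 ship[1->2]=3 ship[0->1]=3 prod=3 -> inv=[6 4 4]
Step 2: demand=2,sold=2 ship[1->2]=3 ship[0->1]=3 prod=3 -> inv=[6 4 5]
Step 3: demand=2,sold=2 ship[1->2]=3 ship[0->1]=3 prod=3 -> inv=[6 4 6]
Step 4: demand=2,sold=2 ship[1->2]=3 ship[0->1]=3 prod=3 -> inv=[6 4 7]
Step 5: demand=2,sold=2 ship[1->2]=3 ship[0->1]=3 prod=3 -> inv=[6 4 8]
Step 6: demand=2,sold=2 ship[1->2]=3 ship[0->1]=3 prod=3 -> inv=[6 4 9]
Step 7: demand=2,sold=2 ship[1->2]=3 ship[0->1]=3 prod=3 -> inv=[6 4 10]
Step 8: demand=2,sold=2 ship[1->2]=3 ship[0->1]=3 prod=3 -> inv=[6 4 11]

6 4 11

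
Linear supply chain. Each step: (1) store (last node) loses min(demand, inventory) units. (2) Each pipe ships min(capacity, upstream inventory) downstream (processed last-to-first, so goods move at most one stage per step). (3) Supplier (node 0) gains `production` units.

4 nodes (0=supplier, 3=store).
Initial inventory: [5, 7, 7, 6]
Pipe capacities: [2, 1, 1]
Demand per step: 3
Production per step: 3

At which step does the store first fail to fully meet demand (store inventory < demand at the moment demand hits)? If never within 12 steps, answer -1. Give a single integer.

Step 1: demand=3,sold=3 ship[2->3]=1 ship[1->2]=1 ship[0->1]=2 prod=3 -> [6 8 7 4]
Step 2: demand=3,sold=3 ship[2->3]=1 ship[1->2]=1 ship[0->1]=2 prod=3 -> [7 9 7 2]
Step 3: demand=3,sold=2 ship[2->3]=1 ship[1->2]=1 ship[0->1]=2 prod=3 -> [8 10 7 1]
Step 4: demand=3,sold=1 ship[2->3]=1 ship[1->2]=1 ship[0->1]=2 prod=3 -> [9 11 7 1]
Step 5: demand=3,sold=1 ship[2->3]=1 ship[1->2]=1 ship[0->1]=2 prod=3 -> [10 12 7 1]
Step 6: demand=3,sold=1 ship[2->3]=1 ship[1->2]=1 ship[0->1]=2 prod=3 -> [11 13 7 1]
Step 7: demand=3,sold=1 ship[2->3]=1 ship[1->2]=1 ship[0->1]=2 prod=3 -> [12 14 7 1]
Step 8: demand=3,sold=1 ship[2->3]=1 ship[1->2]=1 ship[0->1]=2 prod=3 -> [13 15 7 1]
Step 9: demand=3,sold=1 ship[2->3]=1 ship[1->2]=1 ship[0->1]=2 prod=3 -> [14 16 7 1]
Step 10: demand=3,sold=1 ship[2->3]=1 ship[1->2]=1 ship[0->1]=2 prod=3 -> [15 17 7 1]
Step 11: demand=3,sold=1 ship[2->3]=1 ship[1->2]=1 ship[0->1]=2 prod=3 -> [16 18 7 1]
Step 12: demand=3,sold=1 ship[2->3]=1 ship[1->2]=1 ship[0->1]=2 prod=3 -> [17 19 7 1]
First stockout at step 3

3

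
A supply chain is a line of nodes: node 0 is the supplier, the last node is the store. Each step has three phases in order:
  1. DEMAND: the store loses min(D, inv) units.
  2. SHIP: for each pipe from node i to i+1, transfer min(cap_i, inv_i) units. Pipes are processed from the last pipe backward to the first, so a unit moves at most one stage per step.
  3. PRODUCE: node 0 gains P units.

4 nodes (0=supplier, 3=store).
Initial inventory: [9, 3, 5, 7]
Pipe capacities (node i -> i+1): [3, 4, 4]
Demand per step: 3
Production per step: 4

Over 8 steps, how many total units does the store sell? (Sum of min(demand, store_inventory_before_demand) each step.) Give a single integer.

Answer: 24

Derivation:
Step 1: sold=3 (running total=3) -> [10 3 4 8]
Step 2: sold=3 (running total=6) -> [11 3 3 9]
Step 3: sold=3 (running total=9) -> [12 3 3 9]
Step 4: sold=3 (running total=12) -> [13 3 3 9]
Step 5: sold=3 (running total=15) -> [14 3 3 9]
Step 6: sold=3 (running total=18) -> [15 3 3 9]
Step 7: sold=3 (running total=21) -> [16 3 3 9]
Step 8: sold=3 (running total=24) -> [17 3 3 9]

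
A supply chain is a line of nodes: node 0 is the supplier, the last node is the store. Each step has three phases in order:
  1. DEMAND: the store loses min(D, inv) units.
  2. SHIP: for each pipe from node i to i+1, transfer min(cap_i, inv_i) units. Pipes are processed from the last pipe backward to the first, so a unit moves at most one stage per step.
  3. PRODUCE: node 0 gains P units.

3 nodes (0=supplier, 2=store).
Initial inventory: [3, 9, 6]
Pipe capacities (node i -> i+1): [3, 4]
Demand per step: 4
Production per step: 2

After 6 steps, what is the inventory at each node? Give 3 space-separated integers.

Step 1: demand=4,sold=4 ship[1->2]=4 ship[0->1]=3 prod=2 -> inv=[2 8 6]
Step 2: demand=4,sold=4 ship[1->2]=4 ship[0->1]=2 prod=2 -> inv=[2 6 6]
Step 3: demand=4,sold=4 ship[1->2]=4 ship[0->1]=2 prod=2 -> inv=[2 4 6]
Step 4: demand=4,sold=4 ship[1->2]=4 ship[0->1]=2 prod=2 -> inv=[2 2 6]
Step 5: demand=4,sold=4 ship[1->2]=2 ship[0->1]=2 prod=2 -> inv=[2 2 4]
Step 6: demand=4,sold=4 ship[1->2]=2 ship[0->1]=2 prod=2 -> inv=[2 2 2]

2 2 2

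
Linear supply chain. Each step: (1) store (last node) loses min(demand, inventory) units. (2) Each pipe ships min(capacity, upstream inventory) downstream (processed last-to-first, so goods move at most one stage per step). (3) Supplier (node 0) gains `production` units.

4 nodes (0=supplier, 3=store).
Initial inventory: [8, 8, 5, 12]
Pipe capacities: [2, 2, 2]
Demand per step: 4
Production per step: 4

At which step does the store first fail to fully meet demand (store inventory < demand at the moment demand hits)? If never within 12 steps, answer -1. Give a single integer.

Step 1: demand=4,sold=4 ship[2->3]=2 ship[1->2]=2 ship[0->1]=2 prod=4 -> [10 8 5 10]
Step 2: demand=4,sold=4 ship[2->3]=2 ship[1->2]=2 ship[0->1]=2 prod=4 -> [12 8 5 8]
Step 3: demand=4,sold=4 ship[2->3]=2 ship[1->2]=2 ship[0->1]=2 prod=4 -> [14 8 5 6]
Step 4: demand=4,sold=4 ship[2->3]=2 ship[1->2]=2 ship[0->1]=2 prod=4 -> [16 8 5 4]
Step 5: demand=4,sold=4 ship[2->3]=2 ship[1->2]=2 ship[0->1]=2 prod=4 -> [18 8 5 2]
Step 6: demand=4,sold=2 ship[2->3]=2 ship[1->2]=2 ship[0->1]=2 prod=4 -> [20 8 5 2]
Step 7: demand=4,sold=2 ship[2->3]=2 ship[1->2]=2 ship[0->1]=2 prod=4 -> [22 8 5 2]
Step 8: demand=4,sold=2 ship[2->3]=2 ship[1->2]=2 ship[0->1]=2 prod=4 -> [24 8 5 2]
Step 9: demand=4,sold=2 ship[2->3]=2 ship[1->2]=2 ship[0->1]=2 prod=4 -> [26 8 5 2]
Step 10: demand=4,sold=2 ship[2->3]=2 ship[1->2]=2 ship[0->1]=2 prod=4 -> [28 8 5 2]
Step 11: demand=4,sold=2 ship[2->3]=2 ship[1->2]=2 ship[0->1]=2 prod=4 -> [30 8 5 2]
Step 12: demand=4,sold=2 ship[2->3]=2 ship[1->2]=2 ship[0->1]=2 prod=4 -> [32 8 5 2]
First stockout at step 6

6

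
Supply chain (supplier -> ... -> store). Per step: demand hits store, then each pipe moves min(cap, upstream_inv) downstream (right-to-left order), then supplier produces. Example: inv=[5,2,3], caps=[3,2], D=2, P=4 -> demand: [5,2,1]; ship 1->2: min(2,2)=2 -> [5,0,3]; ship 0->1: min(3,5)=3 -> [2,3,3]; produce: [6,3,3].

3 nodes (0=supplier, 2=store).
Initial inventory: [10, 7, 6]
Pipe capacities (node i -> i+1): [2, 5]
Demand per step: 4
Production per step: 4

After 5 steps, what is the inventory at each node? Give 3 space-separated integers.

Step 1: demand=4,sold=4 ship[1->2]=5 ship[0->1]=2 prod=4 -> inv=[12 4 7]
Step 2: demand=4,sold=4 ship[1->2]=4 ship[0->1]=2 prod=4 -> inv=[14 2 7]
Step 3: demand=4,sold=4 ship[1->2]=2 ship[0->1]=2 prod=4 -> inv=[16 2 5]
Step 4: demand=4,sold=4 ship[1->2]=2 ship[0->1]=2 prod=4 -> inv=[18 2 3]
Step 5: demand=4,sold=3 ship[1->2]=2 ship[0->1]=2 prod=4 -> inv=[20 2 2]

20 2 2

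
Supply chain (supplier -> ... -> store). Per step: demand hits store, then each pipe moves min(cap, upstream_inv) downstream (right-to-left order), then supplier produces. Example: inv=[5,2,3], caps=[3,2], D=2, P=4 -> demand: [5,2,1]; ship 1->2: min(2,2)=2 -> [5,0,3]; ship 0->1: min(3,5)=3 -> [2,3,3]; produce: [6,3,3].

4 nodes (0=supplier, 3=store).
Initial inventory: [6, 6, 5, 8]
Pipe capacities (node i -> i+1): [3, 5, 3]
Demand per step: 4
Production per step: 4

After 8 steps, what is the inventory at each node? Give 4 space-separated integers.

Step 1: demand=4,sold=4 ship[2->3]=3 ship[1->2]=5 ship[0->1]=3 prod=4 -> inv=[7 4 7 7]
Step 2: demand=4,sold=4 ship[2->3]=3 ship[1->2]=4 ship[0->1]=3 prod=4 -> inv=[8 3 8 6]
Step 3: demand=4,sold=4 ship[2->3]=3 ship[1->2]=3 ship[0->1]=3 prod=4 -> inv=[9 3 8 5]
Step 4: demand=4,sold=4 ship[2->3]=3 ship[1->2]=3 ship[0->1]=3 prod=4 -> inv=[10 3 8 4]
Step 5: demand=4,sold=4 ship[2->3]=3 ship[1->2]=3 ship[0->1]=3 prod=4 -> inv=[11 3 8 3]
Step 6: demand=4,sold=3 ship[2->3]=3 ship[1->2]=3 ship[0->1]=3 prod=4 -> inv=[12 3 8 3]
Step 7: demand=4,sold=3 ship[2->3]=3 ship[1->2]=3 ship[0->1]=3 prod=4 -> inv=[13 3 8 3]
Step 8: demand=4,sold=3 ship[2->3]=3 ship[1->2]=3 ship[0->1]=3 prod=4 -> inv=[14 3 8 3]

14 3 8 3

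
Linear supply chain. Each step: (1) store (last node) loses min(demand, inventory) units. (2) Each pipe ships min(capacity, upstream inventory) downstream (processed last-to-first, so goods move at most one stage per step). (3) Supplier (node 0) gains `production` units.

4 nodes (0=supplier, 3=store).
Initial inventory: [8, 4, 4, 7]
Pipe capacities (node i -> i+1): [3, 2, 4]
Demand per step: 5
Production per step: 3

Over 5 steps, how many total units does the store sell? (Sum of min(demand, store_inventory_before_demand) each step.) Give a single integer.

Answer: 17

Derivation:
Step 1: sold=5 (running total=5) -> [8 5 2 6]
Step 2: sold=5 (running total=10) -> [8 6 2 3]
Step 3: sold=3 (running total=13) -> [8 7 2 2]
Step 4: sold=2 (running total=15) -> [8 8 2 2]
Step 5: sold=2 (running total=17) -> [8 9 2 2]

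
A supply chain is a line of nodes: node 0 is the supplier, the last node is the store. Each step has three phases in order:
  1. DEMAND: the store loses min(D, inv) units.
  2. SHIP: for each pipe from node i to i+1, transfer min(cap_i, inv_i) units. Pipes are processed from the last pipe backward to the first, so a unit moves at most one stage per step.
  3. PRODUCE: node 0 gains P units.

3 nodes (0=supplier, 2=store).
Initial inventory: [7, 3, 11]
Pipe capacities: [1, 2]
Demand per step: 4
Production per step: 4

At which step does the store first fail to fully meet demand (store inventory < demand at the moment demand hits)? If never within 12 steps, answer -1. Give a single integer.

Step 1: demand=4,sold=4 ship[1->2]=2 ship[0->1]=1 prod=4 -> [10 2 9]
Step 2: demand=4,sold=4 ship[1->2]=2 ship[0->1]=1 prod=4 -> [13 1 7]
Step 3: demand=4,sold=4 ship[1->2]=1 ship[0->1]=1 prod=4 -> [16 1 4]
Step 4: demand=4,sold=4 ship[1->2]=1 ship[0->1]=1 prod=4 -> [19 1 1]
Step 5: demand=4,sold=1 ship[1->2]=1 ship[0->1]=1 prod=4 -> [22 1 1]
Step 6: demand=4,sold=1 ship[1->2]=1 ship[0->1]=1 prod=4 -> [25 1 1]
Step 7: demand=4,sold=1 ship[1->2]=1 ship[0->1]=1 prod=4 -> [28 1 1]
Step 8: demand=4,sold=1 ship[1->2]=1 ship[0->1]=1 prod=4 -> [31 1 1]
Step 9: demand=4,sold=1 ship[1->2]=1 ship[0->1]=1 prod=4 -> [34 1 1]
Step 10: demand=4,sold=1 ship[1->2]=1 ship[0->1]=1 prod=4 -> [37 1 1]
Step 11: demand=4,sold=1 ship[1->2]=1 ship[0->1]=1 prod=4 -> [40 1 1]
Step 12: demand=4,sold=1 ship[1->2]=1 ship[0->1]=1 prod=4 -> [43 1 1]
First stockout at step 5

5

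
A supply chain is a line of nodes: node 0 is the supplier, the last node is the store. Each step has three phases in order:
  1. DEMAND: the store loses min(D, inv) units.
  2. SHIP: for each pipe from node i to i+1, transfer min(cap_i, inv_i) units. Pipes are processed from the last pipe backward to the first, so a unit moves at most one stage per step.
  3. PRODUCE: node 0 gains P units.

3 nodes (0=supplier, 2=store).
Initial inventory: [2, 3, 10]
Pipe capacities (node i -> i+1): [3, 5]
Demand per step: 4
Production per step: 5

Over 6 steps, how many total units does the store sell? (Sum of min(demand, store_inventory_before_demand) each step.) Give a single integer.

Answer: 24

Derivation:
Step 1: sold=4 (running total=4) -> [5 2 9]
Step 2: sold=4 (running total=8) -> [7 3 7]
Step 3: sold=4 (running total=12) -> [9 3 6]
Step 4: sold=4 (running total=16) -> [11 3 5]
Step 5: sold=4 (running total=20) -> [13 3 4]
Step 6: sold=4 (running total=24) -> [15 3 3]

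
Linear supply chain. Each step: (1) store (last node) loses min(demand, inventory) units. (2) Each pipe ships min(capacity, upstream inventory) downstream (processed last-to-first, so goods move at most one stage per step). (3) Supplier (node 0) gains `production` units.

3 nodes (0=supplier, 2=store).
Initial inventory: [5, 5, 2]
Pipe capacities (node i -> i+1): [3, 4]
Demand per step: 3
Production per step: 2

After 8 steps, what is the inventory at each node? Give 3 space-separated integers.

Step 1: demand=3,sold=2 ship[1->2]=4 ship[0->1]=3 prod=2 -> inv=[4 4 4]
Step 2: demand=3,sold=3 ship[1->2]=4 ship[0->1]=3 prod=2 -> inv=[3 3 5]
Step 3: demand=3,sold=3 ship[1->2]=3 ship[0->1]=3 prod=2 -> inv=[2 3 5]
Step 4: demand=3,sold=3 ship[1->2]=3 ship[0->1]=2 prod=2 -> inv=[2 2 5]
Step 5: demand=3,sold=3 ship[1->2]=2 ship[0->1]=2 prod=2 -> inv=[2 2 4]
Step 6: demand=3,sold=3 ship[1->2]=2 ship[0->1]=2 prod=2 -> inv=[2 2 3]
Step 7: demand=3,sold=3 ship[1->2]=2 ship[0->1]=2 prod=2 -> inv=[2 2 2]
Step 8: demand=3,sold=2 ship[1->2]=2 ship[0->1]=2 prod=2 -> inv=[2 2 2]

2 2 2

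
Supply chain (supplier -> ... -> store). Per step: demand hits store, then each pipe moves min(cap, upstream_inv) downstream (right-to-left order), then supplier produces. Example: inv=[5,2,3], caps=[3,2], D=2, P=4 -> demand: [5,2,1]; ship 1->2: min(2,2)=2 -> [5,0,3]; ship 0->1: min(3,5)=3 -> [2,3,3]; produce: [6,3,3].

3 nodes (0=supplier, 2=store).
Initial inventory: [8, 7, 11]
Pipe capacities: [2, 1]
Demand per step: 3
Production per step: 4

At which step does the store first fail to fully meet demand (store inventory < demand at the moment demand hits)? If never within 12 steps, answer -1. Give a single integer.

Step 1: demand=3,sold=3 ship[1->2]=1 ship[0->1]=2 prod=4 -> [10 8 9]
Step 2: demand=3,sold=3 ship[1->2]=1 ship[0->1]=2 prod=4 -> [12 9 7]
Step 3: demand=3,sold=3 ship[1->2]=1 ship[0->1]=2 prod=4 -> [14 10 5]
Step 4: demand=3,sold=3 ship[1->2]=1 ship[0->1]=2 prod=4 -> [16 11 3]
Step 5: demand=3,sold=3 ship[1->2]=1 ship[0->1]=2 prod=4 -> [18 12 1]
Step 6: demand=3,sold=1 ship[1->2]=1 ship[0->1]=2 prod=4 -> [20 13 1]
Step 7: demand=3,sold=1 ship[1->2]=1 ship[0->1]=2 prod=4 -> [22 14 1]
Step 8: demand=3,sold=1 ship[1->2]=1 ship[0->1]=2 prod=4 -> [24 15 1]
Step 9: demand=3,sold=1 ship[1->2]=1 ship[0->1]=2 prod=4 -> [26 16 1]
Step 10: demand=3,sold=1 ship[1->2]=1 ship[0->1]=2 prod=4 -> [28 17 1]
Step 11: demand=3,sold=1 ship[1->2]=1 ship[0->1]=2 prod=4 -> [30 18 1]
Step 12: demand=3,sold=1 ship[1->2]=1 ship[0->1]=2 prod=4 -> [32 19 1]
First stockout at step 6

6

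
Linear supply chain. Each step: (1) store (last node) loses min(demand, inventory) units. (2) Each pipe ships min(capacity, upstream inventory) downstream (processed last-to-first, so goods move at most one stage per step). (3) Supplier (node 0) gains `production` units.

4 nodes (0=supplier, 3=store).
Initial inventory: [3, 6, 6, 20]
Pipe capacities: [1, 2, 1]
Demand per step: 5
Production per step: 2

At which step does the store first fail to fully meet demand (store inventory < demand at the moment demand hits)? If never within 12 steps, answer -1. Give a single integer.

Step 1: demand=5,sold=5 ship[2->3]=1 ship[1->2]=2 ship[0->1]=1 prod=2 -> [4 5 7 16]
Step 2: demand=5,sold=5 ship[2->3]=1 ship[1->2]=2 ship[0->1]=1 prod=2 -> [5 4 8 12]
Step 3: demand=5,sold=5 ship[2->3]=1 ship[1->2]=2 ship[0->1]=1 prod=2 -> [6 3 9 8]
Step 4: demand=5,sold=5 ship[2->3]=1 ship[1->2]=2 ship[0->1]=1 prod=2 -> [7 2 10 4]
Step 5: demand=5,sold=4 ship[2->3]=1 ship[1->2]=2 ship[0->1]=1 prod=2 -> [8 1 11 1]
Step 6: demand=5,sold=1 ship[2->3]=1 ship[1->2]=1 ship[0->1]=1 prod=2 -> [9 1 11 1]
Step 7: demand=5,sold=1 ship[2->3]=1 ship[1->2]=1 ship[0->1]=1 prod=2 -> [10 1 11 1]
Step 8: demand=5,sold=1 ship[2->3]=1 ship[1->2]=1 ship[0->1]=1 prod=2 -> [11 1 11 1]
Step 9: demand=5,sold=1 ship[2->3]=1 ship[1->2]=1 ship[0->1]=1 prod=2 -> [12 1 11 1]
Step 10: demand=5,sold=1 ship[2->3]=1 ship[1->2]=1 ship[0->1]=1 prod=2 -> [13 1 11 1]
Step 11: demand=5,sold=1 ship[2->3]=1 ship[1->2]=1 ship[0->1]=1 prod=2 -> [14 1 11 1]
Step 12: demand=5,sold=1 ship[2->3]=1 ship[1->2]=1 ship[0->1]=1 prod=2 -> [15 1 11 1]
First stockout at step 5

5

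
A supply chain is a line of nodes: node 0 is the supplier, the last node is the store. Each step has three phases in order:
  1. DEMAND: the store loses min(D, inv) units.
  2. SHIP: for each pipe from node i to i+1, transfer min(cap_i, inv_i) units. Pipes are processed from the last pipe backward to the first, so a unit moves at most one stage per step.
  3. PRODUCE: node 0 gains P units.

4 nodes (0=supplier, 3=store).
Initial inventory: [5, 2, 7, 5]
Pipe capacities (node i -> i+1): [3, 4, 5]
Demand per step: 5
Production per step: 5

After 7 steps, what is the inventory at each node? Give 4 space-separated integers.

Step 1: demand=5,sold=5 ship[2->3]=5 ship[1->2]=2 ship[0->1]=3 prod=5 -> inv=[7 3 4 5]
Step 2: demand=5,sold=5 ship[2->3]=4 ship[1->2]=3 ship[0->1]=3 prod=5 -> inv=[9 3 3 4]
Step 3: demand=5,sold=4 ship[2->3]=3 ship[1->2]=3 ship[0->1]=3 prod=5 -> inv=[11 3 3 3]
Step 4: demand=5,sold=3 ship[2->3]=3 ship[1->2]=3 ship[0->1]=3 prod=5 -> inv=[13 3 3 3]
Step 5: demand=5,sold=3 ship[2->3]=3 ship[1->2]=3 ship[0->1]=3 prod=5 -> inv=[15 3 3 3]
Step 6: demand=5,sold=3 ship[2->3]=3 ship[1->2]=3 ship[0->1]=3 prod=5 -> inv=[17 3 3 3]
Step 7: demand=5,sold=3 ship[2->3]=3 ship[1->2]=3 ship[0->1]=3 prod=5 -> inv=[19 3 3 3]

19 3 3 3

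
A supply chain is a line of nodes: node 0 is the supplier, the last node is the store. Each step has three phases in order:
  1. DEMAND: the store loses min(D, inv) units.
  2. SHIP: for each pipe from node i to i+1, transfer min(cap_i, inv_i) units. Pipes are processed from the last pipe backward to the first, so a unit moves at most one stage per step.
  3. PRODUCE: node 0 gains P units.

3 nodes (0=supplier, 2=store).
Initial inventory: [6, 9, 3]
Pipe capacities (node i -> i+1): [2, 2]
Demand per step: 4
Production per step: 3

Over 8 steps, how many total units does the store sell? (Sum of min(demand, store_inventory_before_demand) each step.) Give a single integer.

Step 1: sold=3 (running total=3) -> [7 9 2]
Step 2: sold=2 (running total=5) -> [8 9 2]
Step 3: sold=2 (running total=7) -> [9 9 2]
Step 4: sold=2 (running total=9) -> [10 9 2]
Step 5: sold=2 (running total=11) -> [11 9 2]
Step 6: sold=2 (running total=13) -> [12 9 2]
Step 7: sold=2 (running total=15) -> [13 9 2]
Step 8: sold=2 (running total=17) -> [14 9 2]

Answer: 17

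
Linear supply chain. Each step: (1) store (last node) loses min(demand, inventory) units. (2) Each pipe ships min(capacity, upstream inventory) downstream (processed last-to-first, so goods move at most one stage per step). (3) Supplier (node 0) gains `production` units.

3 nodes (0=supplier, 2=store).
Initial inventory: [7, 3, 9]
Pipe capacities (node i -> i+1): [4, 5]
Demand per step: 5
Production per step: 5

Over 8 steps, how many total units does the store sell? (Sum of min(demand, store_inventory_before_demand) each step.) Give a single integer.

Step 1: sold=5 (running total=5) -> [8 4 7]
Step 2: sold=5 (running total=10) -> [9 4 6]
Step 3: sold=5 (running total=15) -> [10 4 5]
Step 4: sold=5 (running total=20) -> [11 4 4]
Step 5: sold=4 (running total=24) -> [12 4 4]
Step 6: sold=4 (running total=28) -> [13 4 4]
Step 7: sold=4 (running total=32) -> [14 4 4]
Step 8: sold=4 (running total=36) -> [15 4 4]

Answer: 36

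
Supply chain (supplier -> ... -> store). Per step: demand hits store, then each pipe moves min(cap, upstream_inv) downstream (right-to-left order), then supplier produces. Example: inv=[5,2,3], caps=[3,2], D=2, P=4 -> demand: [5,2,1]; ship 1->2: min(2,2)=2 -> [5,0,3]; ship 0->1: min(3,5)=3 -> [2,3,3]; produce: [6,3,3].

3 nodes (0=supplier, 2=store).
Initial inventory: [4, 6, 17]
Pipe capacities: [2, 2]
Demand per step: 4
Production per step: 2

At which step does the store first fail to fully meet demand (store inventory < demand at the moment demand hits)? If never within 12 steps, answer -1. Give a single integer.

Step 1: demand=4,sold=4 ship[1->2]=2 ship[0->1]=2 prod=2 -> [4 6 15]
Step 2: demand=4,sold=4 ship[1->2]=2 ship[0->1]=2 prod=2 -> [4 6 13]
Step 3: demand=4,sold=4 ship[1->2]=2 ship[0->1]=2 prod=2 -> [4 6 11]
Step 4: demand=4,sold=4 ship[1->2]=2 ship[0->1]=2 prod=2 -> [4 6 9]
Step 5: demand=4,sold=4 ship[1->2]=2 ship[0->1]=2 prod=2 -> [4 6 7]
Step 6: demand=4,sold=4 ship[1->2]=2 ship[0->1]=2 prod=2 -> [4 6 5]
Step 7: demand=4,sold=4 ship[1->2]=2 ship[0->1]=2 prod=2 -> [4 6 3]
Step 8: demand=4,sold=3 ship[1->2]=2 ship[0->1]=2 prod=2 -> [4 6 2]
Step 9: demand=4,sold=2 ship[1->2]=2 ship[0->1]=2 prod=2 -> [4 6 2]
Step 10: demand=4,sold=2 ship[1->2]=2 ship[0->1]=2 prod=2 -> [4 6 2]
Step 11: demand=4,sold=2 ship[1->2]=2 ship[0->1]=2 prod=2 -> [4 6 2]
Step 12: demand=4,sold=2 ship[1->2]=2 ship[0->1]=2 prod=2 -> [4 6 2]
First stockout at step 8

8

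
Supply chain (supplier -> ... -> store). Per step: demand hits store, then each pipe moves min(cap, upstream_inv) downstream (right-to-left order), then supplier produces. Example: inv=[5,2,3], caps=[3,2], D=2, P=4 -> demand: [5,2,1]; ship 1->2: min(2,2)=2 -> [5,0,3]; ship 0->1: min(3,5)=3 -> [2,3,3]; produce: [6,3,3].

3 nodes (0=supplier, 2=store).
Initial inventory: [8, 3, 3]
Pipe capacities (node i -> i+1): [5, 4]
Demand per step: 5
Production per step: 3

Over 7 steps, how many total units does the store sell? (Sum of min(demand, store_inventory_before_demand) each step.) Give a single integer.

Step 1: sold=3 (running total=3) -> [6 5 3]
Step 2: sold=3 (running total=6) -> [4 6 4]
Step 3: sold=4 (running total=10) -> [3 6 4]
Step 4: sold=4 (running total=14) -> [3 5 4]
Step 5: sold=4 (running total=18) -> [3 4 4]
Step 6: sold=4 (running total=22) -> [3 3 4]
Step 7: sold=4 (running total=26) -> [3 3 3]

Answer: 26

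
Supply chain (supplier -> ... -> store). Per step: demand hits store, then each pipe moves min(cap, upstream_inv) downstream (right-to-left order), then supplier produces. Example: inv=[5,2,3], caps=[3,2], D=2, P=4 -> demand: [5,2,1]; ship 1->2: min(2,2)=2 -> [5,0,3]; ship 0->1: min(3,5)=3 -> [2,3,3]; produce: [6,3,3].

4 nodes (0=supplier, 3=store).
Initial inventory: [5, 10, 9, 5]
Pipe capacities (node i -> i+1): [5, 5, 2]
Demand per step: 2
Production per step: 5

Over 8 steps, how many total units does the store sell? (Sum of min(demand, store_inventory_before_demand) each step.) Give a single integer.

Step 1: sold=2 (running total=2) -> [5 10 12 5]
Step 2: sold=2 (running total=4) -> [5 10 15 5]
Step 3: sold=2 (running total=6) -> [5 10 18 5]
Step 4: sold=2 (running total=8) -> [5 10 21 5]
Step 5: sold=2 (running total=10) -> [5 10 24 5]
Step 6: sold=2 (running total=12) -> [5 10 27 5]
Step 7: sold=2 (running total=14) -> [5 10 30 5]
Step 8: sold=2 (running total=16) -> [5 10 33 5]

Answer: 16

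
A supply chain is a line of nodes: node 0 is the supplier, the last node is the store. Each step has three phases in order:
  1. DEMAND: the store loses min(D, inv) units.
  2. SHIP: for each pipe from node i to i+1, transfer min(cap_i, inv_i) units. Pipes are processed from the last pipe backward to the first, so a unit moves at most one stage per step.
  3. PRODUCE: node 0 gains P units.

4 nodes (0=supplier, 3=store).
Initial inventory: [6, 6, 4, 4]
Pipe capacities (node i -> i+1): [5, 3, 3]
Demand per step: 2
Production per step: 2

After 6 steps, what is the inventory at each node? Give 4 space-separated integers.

Step 1: demand=2,sold=2 ship[2->3]=3 ship[1->2]=3 ship[0->1]=5 prod=2 -> inv=[3 8 4 5]
Step 2: demand=2,sold=2 ship[2->3]=3 ship[1->2]=3 ship[0->1]=3 prod=2 -> inv=[2 8 4 6]
Step 3: demand=2,sold=2 ship[2->3]=3 ship[1->2]=3 ship[0->1]=2 prod=2 -> inv=[2 7 4 7]
Step 4: demand=2,sold=2 ship[2->3]=3 ship[1->2]=3 ship[0->1]=2 prod=2 -> inv=[2 6 4 8]
Step 5: demand=2,sold=2 ship[2->3]=3 ship[1->2]=3 ship[0->1]=2 prod=2 -> inv=[2 5 4 9]
Step 6: demand=2,sold=2 ship[2->3]=3 ship[1->2]=3 ship[0->1]=2 prod=2 -> inv=[2 4 4 10]

2 4 4 10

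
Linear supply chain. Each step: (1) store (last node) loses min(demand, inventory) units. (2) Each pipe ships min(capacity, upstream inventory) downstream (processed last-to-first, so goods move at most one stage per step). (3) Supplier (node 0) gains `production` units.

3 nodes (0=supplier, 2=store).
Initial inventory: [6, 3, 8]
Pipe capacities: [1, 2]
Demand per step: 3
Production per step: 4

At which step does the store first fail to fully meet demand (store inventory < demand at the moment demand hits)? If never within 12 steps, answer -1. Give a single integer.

Step 1: demand=3,sold=3 ship[1->2]=2 ship[0->1]=1 prod=4 -> [9 2 7]
Step 2: demand=3,sold=3 ship[1->2]=2 ship[0->1]=1 prod=4 -> [12 1 6]
Step 3: demand=3,sold=3 ship[1->2]=1 ship[0->1]=1 prod=4 -> [15 1 4]
Step 4: demand=3,sold=3 ship[1->2]=1 ship[0->1]=1 prod=4 -> [18 1 2]
Step 5: demand=3,sold=2 ship[1->2]=1 ship[0->1]=1 prod=4 -> [21 1 1]
Step 6: demand=3,sold=1 ship[1->2]=1 ship[0->1]=1 prod=4 -> [24 1 1]
Step 7: demand=3,sold=1 ship[1->2]=1 ship[0->1]=1 prod=4 -> [27 1 1]
Step 8: demand=3,sold=1 ship[1->2]=1 ship[0->1]=1 prod=4 -> [30 1 1]
Step 9: demand=3,sold=1 ship[1->2]=1 ship[0->1]=1 prod=4 -> [33 1 1]
Step 10: demand=3,sold=1 ship[1->2]=1 ship[0->1]=1 prod=4 -> [36 1 1]
Step 11: demand=3,sold=1 ship[1->2]=1 ship[0->1]=1 prod=4 -> [39 1 1]
Step 12: demand=3,sold=1 ship[1->2]=1 ship[0->1]=1 prod=4 -> [42 1 1]
First stockout at step 5

5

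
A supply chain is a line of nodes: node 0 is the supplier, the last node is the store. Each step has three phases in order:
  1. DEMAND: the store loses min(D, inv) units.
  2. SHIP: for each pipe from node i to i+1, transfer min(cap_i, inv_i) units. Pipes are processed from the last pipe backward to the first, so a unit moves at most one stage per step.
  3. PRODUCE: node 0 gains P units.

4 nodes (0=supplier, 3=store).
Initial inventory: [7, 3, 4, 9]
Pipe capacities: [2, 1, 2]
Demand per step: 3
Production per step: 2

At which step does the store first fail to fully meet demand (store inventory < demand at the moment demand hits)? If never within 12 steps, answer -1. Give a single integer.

Step 1: demand=3,sold=3 ship[2->3]=2 ship[1->2]=1 ship[0->1]=2 prod=2 -> [7 4 3 8]
Step 2: demand=3,sold=3 ship[2->3]=2 ship[1->2]=1 ship[0->1]=2 prod=2 -> [7 5 2 7]
Step 3: demand=3,sold=3 ship[2->3]=2 ship[1->2]=1 ship[0->1]=2 prod=2 -> [7 6 1 6]
Step 4: demand=3,sold=3 ship[2->3]=1 ship[1->2]=1 ship[0->1]=2 prod=2 -> [7 7 1 4]
Step 5: demand=3,sold=3 ship[2->3]=1 ship[1->2]=1 ship[0->1]=2 prod=2 -> [7 8 1 2]
Step 6: demand=3,sold=2 ship[2->3]=1 ship[1->2]=1 ship[0->1]=2 prod=2 -> [7 9 1 1]
Step 7: demand=3,sold=1 ship[2->3]=1 ship[1->2]=1 ship[0->1]=2 prod=2 -> [7 10 1 1]
Step 8: demand=3,sold=1 ship[2->3]=1 ship[1->2]=1 ship[0->1]=2 prod=2 -> [7 11 1 1]
Step 9: demand=3,sold=1 ship[2->3]=1 ship[1->2]=1 ship[0->1]=2 prod=2 -> [7 12 1 1]
Step 10: demand=3,sold=1 ship[2->3]=1 ship[1->2]=1 ship[0->1]=2 prod=2 -> [7 13 1 1]
Step 11: demand=3,sold=1 ship[2->3]=1 ship[1->2]=1 ship[0->1]=2 prod=2 -> [7 14 1 1]
Step 12: demand=3,sold=1 ship[2->3]=1 ship[1->2]=1 ship[0->1]=2 prod=2 -> [7 15 1 1]
First stockout at step 6

6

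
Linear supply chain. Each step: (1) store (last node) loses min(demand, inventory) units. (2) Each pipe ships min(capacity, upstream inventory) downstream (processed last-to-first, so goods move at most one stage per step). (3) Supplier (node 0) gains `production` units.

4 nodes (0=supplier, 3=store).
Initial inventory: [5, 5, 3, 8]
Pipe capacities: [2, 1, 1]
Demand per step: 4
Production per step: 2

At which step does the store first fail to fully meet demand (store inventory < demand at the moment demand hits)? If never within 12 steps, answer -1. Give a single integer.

Step 1: demand=4,sold=4 ship[2->3]=1 ship[1->2]=1 ship[0->1]=2 prod=2 -> [5 6 3 5]
Step 2: demand=4,sold=4 ship[2->3]=1 ship[1->2]=1 ship[0->1]=2 prod=2 -> [5 7 3 2]
Step 3: demand=4,sold=2 ship[2->3]=1 ship[1->2]=1 ship[0->1]=2 prod=2 -> [5 8 3 1]
Step 4: demand=4,sold=1 ship[2->3]=1 ship[1->2]=1 ship[0->1]=2 prod=2 -> [5 9 3 1]
Step 5: demand=4,sold=1 ship[2->3]=1 ship[1->2]=1 ship[0->1]=2 prod=2 -> [5 10 3 1]
Step 6: demand=4,sold=1 ship[2->3]=1 ship[1->2]=1 ship[0->1]=2 prod=2 -> [5 11 3 1]
Step 7: demand=4,sold=1 ship[2->3]=1 ship[1->2]=1 ship[0->1]=2 prod=2 -> [5 12 3 1]
Step 8: demand=4,sold=1 ship[2->3]=1 ship[1->2]=1 ship[0->1]=2 prod=2 -> [5 13 3 1]
Step 9: demand=4,sold=1 ship[2->3]=1 ship[1->2]=1 ship[0->1]=2 prod=2 -> [5 14 3 1]
Step 10: demand=4,sold=1 ship[2->3]=1 ship[1->2]=1 ship[0->1]=2 prod=2 -> [5 15 3 1]
Step 11: demand=4,sold=1 ship[2->3]=1 ship[1->2]=1 ship[0->1]=2 prod=2 -> [5 16 3 1]
Step 12: demand=4,sold=1 ship[2->3]=1 ship[1->2]=1 ship[0->1]=2 prod=2 -> [5 17 3 1]
First stockout at step 3

3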